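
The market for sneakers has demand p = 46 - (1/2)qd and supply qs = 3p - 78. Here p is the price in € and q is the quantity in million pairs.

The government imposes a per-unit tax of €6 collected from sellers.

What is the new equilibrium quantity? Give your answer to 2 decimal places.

Solve the original market: 92 - 2p = 3p - 78, hence p = 34 and q = 24.
Since sellers keep the price net of the tax, the effective supply curve becomes qs = 3p - 96.
Clearing the new market: 92 - 2p = 3p - 96, so p = 37.6 and q = 16.8.

16.80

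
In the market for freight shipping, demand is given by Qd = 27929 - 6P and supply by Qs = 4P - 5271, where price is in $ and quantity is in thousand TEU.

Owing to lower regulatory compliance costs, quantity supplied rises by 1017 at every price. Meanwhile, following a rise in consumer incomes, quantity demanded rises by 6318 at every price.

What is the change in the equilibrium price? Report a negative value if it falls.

+530.1

Solve the original market: 27929 - 6P = 4P - 5271, hence P = 3320 and Q = 8009.
The shock moves the curves to Qd = 34247 - 6P and Qs = 4P - 4254.
New equilibrium: 34247 - 6P = 4P - 4254 ⇒ 38501 = 10P ⇒ P = 3850.1, Q = 11146.4.
ΔP = 3850.1 − 3320 = +530.1.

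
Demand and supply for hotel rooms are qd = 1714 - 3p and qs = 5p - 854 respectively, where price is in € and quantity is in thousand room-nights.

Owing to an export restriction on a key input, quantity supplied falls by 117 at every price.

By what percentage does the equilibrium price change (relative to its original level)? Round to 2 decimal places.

Initially, 1714 - 3p = 5p - 854, so 2568 = 8p and p = 321, q = 751.
After the shift, demand is qd = 1714 - 3p and supply is qs = 5p - 971.
Equate the new curves: 1714 - 3p = 5p - 971, giving 2685 = 8p, p = 335.625, q = 707.125.
%Δp = (335.625 − 321) / 321 × 100 = +4.56%.

+4.56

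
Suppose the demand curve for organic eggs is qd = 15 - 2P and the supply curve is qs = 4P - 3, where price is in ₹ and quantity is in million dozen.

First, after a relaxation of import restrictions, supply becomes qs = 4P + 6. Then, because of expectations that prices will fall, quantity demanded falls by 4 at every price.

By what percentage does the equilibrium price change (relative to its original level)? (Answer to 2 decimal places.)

-72.22

Before the shock: 15 - 2P = 4P - 3 ⇒ 18 = 6P ⇒ P = 3, q = 9.
The shock moves the curves to qd = 11 - 2P and qs = 4P + 6.
Clearing the new market: 11 - 2P = 4P + 6, so P = 5/6 ≈ 0.8333 and q = 28/3 ≈ 9.3333.
%ΔP = (0.8333 − 3) / 3 × 100 = -72.22%.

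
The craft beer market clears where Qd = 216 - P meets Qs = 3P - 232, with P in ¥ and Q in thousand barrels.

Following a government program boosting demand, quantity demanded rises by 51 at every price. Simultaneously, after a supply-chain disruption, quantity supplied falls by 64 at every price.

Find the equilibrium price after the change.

140.75

Initially, 216 - P = 3P - 232, so 448 = 4P and P = 112, Q = 104.
The shock moves the curves to Qd = 267 - P and Qs = 3P - 296.
Clearing the new market: 267 - P = 3P - 296, so P = 140.75 and Q = 126.25.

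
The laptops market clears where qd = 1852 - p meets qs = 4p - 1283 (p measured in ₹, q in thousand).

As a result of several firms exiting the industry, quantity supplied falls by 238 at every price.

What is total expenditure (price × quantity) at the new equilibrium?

794274.04

Before the shock: 1852 - p = 4p - 1283 ⇒ 3135 = 5p ⇒ p = 627, q = 1225.
The new curves are qd = 1852 - p (demand) and qs = 4p - 1521 (supply).
Setting them equal: 1852 - p = 4p - 1521 → 3373 = 5p, so p = 674.6 and q = 1177.4.
New expenditure = 674.6 × 1177.4 = 794274.04.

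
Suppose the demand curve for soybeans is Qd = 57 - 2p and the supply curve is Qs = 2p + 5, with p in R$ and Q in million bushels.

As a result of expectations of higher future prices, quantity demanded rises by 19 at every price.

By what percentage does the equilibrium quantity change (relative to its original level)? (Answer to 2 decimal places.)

+30.65

Original equilibrium: 57 - 2p = 2p + 5 gives 52 = 4p, so p = 13 and Q = 31.
The new curves are Qd = 76 - 2p (demand) and Qs = 2p + 5 (supply).
New equilibrium: 76 - 2p = 2p + 5 ⇒ 71 = 4p ⇒ p = 17.75, Q = 40.5.
%ΔQ = (40.5 − 31) / 31 × 100 = +30.65%.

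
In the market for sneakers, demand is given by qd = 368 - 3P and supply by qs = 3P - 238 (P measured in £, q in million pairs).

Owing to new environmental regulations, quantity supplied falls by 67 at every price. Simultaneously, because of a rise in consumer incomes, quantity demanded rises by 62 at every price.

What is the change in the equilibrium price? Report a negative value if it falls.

Before the shock: 368 - 3P = 3P - 238 ⇒ 606 = 6P ⇒ P = 101, q = 65.
After the shift, demand is qd = 430 - 3P and supply is qs = 3P - 305.
Clearing the new market: 430 - 3P = 3P - 305, so P = 122.5 and q = 62.5.
ΔP = 122.5 − 101 = +21.5.

+21.5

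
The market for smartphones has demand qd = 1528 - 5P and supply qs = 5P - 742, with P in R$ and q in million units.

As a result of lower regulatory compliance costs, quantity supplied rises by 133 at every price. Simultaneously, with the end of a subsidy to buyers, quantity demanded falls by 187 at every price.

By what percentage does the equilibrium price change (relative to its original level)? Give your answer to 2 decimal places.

-14.10

Before the shock: 1528 - 5P = 5P - 742 ⇒ 2270 = 10P ⇒ P = 227, q = 393.
The new curves are qd = 1341 - 5P (demand) and qs = 5P - 609 (supply).
Equate the new curves: 1341 - 5P = 5P - 609, giving 1950 = 10P, P = 195, q = 366.
%ΔP = (195 − 227) / 227 × 100 = -14.10%.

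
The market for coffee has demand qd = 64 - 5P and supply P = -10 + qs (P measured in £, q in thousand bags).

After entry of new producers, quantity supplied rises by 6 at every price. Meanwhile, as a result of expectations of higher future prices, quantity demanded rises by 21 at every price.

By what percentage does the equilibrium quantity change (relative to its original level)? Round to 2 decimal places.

Initially, 64 - 5P = P + 10, so 54 = 6P and P = 9, q = 19.
After the shift, demand is qd = 85 - 5P and supply is qs = P + 16.
New equilibrium: 85 - 5P = P + 16 ⇒ 69 = 6P ⇒ P = 11.5, q = 27.5.
%Δq = (27.5 − 19) / 19 × 100 = +44.74%.

+44.74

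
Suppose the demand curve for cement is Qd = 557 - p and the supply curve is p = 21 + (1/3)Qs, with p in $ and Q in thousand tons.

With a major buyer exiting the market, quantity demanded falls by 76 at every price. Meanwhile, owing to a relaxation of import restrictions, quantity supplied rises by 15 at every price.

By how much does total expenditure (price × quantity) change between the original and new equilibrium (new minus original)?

Solve the original market: 557 - p = 3p - 63, hence p = 155 and Q = 402.
After the shift, demand is Qd = 481 - p and supply is Qs = 3p - 48.
Equate the new curves: 481 - p = 3p - 48, giving 529 = 4p, p = 132.25, Q = 348.75.
Expenditure moves from 155×402 = 62310 to 132.25×348.75 = 46122.1875; change = -16187.8125.

-16187.8125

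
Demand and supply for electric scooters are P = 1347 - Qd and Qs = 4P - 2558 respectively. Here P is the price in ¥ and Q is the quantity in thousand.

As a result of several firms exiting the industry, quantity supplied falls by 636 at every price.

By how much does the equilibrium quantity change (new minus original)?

-127.2

Initially, 1347 - P = 4P - 2558, so 3905 = 5P and P = 781, Q = 566.
The shock moves the curves to Qd = 1347 - P and Qs = 4P - 3194.
Setting them equal: 1347 - P = 4P - 3194 → 4541 = 5P, so P = 908.2 and Q = 438.8.
ΔQ = 438.8 − 566 = -127.2.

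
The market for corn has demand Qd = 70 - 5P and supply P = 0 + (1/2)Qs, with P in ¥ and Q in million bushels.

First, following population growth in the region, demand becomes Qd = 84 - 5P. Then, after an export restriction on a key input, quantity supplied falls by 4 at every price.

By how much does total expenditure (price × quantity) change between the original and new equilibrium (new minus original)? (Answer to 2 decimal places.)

Before the shock: 70 - 5P = 2P ⇒ 70 = 7P ⇒ P = 10, Q = 20.
The new curves are Qd = 84 - 5P (demand) and Qs = 2P - 4 (supply).
New equilibrium: 84 - 5P = 2P - 4 ⇒ 88 = 7P ⇒ P = 88/7 ≈ 12.5714, Q = 148/7 ≈ 21.1429.
Expenditure moves from 10×20 = 200 to 12.5714×21.1429 = 265.7959; change = +65.80.

+65.80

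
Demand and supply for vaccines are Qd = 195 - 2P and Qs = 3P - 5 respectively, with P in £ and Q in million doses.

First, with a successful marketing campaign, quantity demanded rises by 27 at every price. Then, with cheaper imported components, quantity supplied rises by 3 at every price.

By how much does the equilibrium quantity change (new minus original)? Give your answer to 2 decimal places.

Before the shock: 195 - 2P = 3P - 5 ⇒ 200 = 5P ⇒ P = 40, Q = 115.
After the shift, demand is Qd = 222 - 2P and supply is Qs = 3P - 2.
Setting them equal: 222 - 2P = 3P - 2 → 224 = 5P, so P = 44.8 and Q = 132.4.
ΔQ = 132.4 − 115 = +17.40.

+17.40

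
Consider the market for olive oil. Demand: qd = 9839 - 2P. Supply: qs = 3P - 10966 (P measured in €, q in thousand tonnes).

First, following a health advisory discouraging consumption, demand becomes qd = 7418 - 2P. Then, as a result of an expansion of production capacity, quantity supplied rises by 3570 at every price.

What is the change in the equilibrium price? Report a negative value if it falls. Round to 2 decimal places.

-1198.20

Solve the original market: 9839 - 2P = 3P - 10966, hence P = 4161 and q = 1517.
The new curves are qd = 7418 - 2P (demand) and qs = 3P - 7396 (supply).
Equate the new curves: 7418 - 2P = 3P - 7396, giving 14814 = 5P, P = 2962.8, q = 1492.4.
ΔP = 2962.8 − 4161 = -1198.20.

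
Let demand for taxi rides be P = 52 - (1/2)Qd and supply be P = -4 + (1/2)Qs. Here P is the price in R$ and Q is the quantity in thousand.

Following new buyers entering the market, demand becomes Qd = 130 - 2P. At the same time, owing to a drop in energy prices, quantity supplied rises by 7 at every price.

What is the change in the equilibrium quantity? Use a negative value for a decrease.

Initially, 104 - 2P = 2P + 8, so 96 = 4P and P = 24, Q = 56.
The shock moves the curves to Qd = 130 - 2P and Qs = 2P + 15.
Equate the new curves: 130 - 2P = 2P + 15, giving 115 = 4P, P = 28.75, Q = 72.5.
ΔQ = 72.5 − 56 = +16.5.

+16.5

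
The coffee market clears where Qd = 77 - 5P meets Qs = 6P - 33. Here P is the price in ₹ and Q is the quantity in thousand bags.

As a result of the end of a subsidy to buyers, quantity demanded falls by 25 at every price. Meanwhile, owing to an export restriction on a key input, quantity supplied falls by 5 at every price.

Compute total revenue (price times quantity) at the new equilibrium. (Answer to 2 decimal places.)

Initially, 77 - 5P = 6P - 33, so 110 = 11P and P = 10, Q = 27.
After the shift, demand is Qd = 52 - 5P and supply is Qs = 6P - 38.
Setting them equal: 52 - 5P = 6P - 38 → 90 = 11P, so P = 90/11 ≈ 8.1818 and Q = 122/11 ≈ 11.0909.
New expenditure = 8.1818 × 11.0909 = 90.74.

90.74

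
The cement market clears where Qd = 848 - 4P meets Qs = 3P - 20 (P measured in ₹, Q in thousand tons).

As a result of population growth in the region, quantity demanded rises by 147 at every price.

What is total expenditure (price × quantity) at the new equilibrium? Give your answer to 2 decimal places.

Before the shock: 848 - 4P = 3P - 20 ⇒ 868 = 7P ⇒ P = 124, Q = 352.
With the change applied: demand Qd = 995 - 4P, supply Qs = 3P - 20.
Equate the new curves: 995 - 4P = 3P - 20, giving 1015 = 7P, P = 145, Q = 415.
New expenditure = 145 × 415 = 60175.00.

60175.00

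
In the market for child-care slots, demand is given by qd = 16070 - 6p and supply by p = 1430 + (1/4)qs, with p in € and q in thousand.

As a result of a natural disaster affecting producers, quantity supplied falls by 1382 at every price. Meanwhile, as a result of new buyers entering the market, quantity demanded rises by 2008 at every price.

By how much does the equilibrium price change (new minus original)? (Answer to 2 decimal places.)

Initially, 16070 - 6p = 4p - 5720, so 21790 = 10p and p = 2179, q = 2996.
After the shift, demand is qd = 18078 - 6p and supply is qs = 4p - 7102.
New equilibrium: 18078 - 6p = 4p - 7102 ⇒ 25180 = 10p ⇒ p = 2518, q = 2970.
Δp = 2518 − 2179 = +339.00.

+339.00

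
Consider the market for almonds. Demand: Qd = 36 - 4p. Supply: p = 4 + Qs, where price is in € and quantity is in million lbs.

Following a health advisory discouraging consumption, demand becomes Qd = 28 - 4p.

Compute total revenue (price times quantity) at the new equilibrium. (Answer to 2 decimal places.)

Initially, 36 - 4p = p - 4, so 40 = 5p and p = 8, Q = 4.
With the change applied: demand Qd = 28 - 4p, supply Qs = p - 4.
Clearing the new market: 28 - 4p = p - 4, so p = 6.4 and Q = 2.4.
New expenditure = 6.4 × 2.4 = 15.36.

15.36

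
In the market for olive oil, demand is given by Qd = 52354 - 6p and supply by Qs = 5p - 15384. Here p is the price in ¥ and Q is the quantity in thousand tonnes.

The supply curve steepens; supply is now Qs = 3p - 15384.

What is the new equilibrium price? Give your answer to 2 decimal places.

Original equilibrium: 52354 - 6p = 5p - 15384 gives 67738 = 11p, so p = 6158 and Q = 15406.
The shock moves the curves to Qd = 52354 - 6p and Qs = 3p - 15384.
Setting them equal: 52354 - 6p = 3p - 15384 → 67738 = 9p, so p = 67738/9 ≈ 7526.4444 and Q = 21586/3 ≈ 7195.3333.

7526.44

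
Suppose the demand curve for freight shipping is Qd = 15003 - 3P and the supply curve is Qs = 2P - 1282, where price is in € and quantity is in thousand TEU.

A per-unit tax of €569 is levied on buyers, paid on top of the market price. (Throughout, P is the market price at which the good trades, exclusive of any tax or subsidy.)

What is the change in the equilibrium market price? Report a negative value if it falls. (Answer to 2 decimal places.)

-341.40

Original equilibrium: 15003 - 3P = 2P - 1282 gives 16285 = 5P, so P = 3257 and Q = 5232.
Since buyers pay the price plus the tax, the effective demand curve becomes Qd = 13296 - 3P.
Clearing the new market: 13296 - 3P = 2P - 1282, so P = 2915.6 and Q = 4549.2.
ΔP = 2915.6 − 3257 = -341.40.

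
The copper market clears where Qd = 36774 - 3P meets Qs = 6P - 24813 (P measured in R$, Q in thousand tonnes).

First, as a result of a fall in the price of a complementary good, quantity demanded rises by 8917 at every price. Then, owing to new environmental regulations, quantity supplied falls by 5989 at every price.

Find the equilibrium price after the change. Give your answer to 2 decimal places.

8499.22

Initially, 36774 - 3P = 6P - 24813, so 61587 = 9P and P = 6843, Q = 16245.
The new curves are Qd = 45691 - 3P (demand) and Qs = 6P - 30802 (supply).
Clearing the new market: 45691 - 3P = 6P - 30802, so P = 76493/9 ≈ 8499.2222 and Q = 60580/3 ≈ 20193.3333.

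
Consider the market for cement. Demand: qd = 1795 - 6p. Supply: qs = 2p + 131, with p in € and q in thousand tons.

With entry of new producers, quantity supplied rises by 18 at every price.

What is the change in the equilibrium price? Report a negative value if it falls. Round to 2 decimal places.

Before the shock: 1795 - 6p = 2p + 131 ⇒ 1664 = 8p ⇒ p = 208, q = 547.
After the shift, demand is qd = 1795 - 6p and supply is qs = 2p + 149.
Clearing the new market: 1795 - 6p = 2p + 149, so p = 205.75 and q = 560.5.
Δp = 205.75 − 208 = -2.25.

-2.25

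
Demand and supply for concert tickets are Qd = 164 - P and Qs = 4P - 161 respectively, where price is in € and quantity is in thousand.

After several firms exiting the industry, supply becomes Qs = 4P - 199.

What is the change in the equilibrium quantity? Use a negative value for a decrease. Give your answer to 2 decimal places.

Original equilibrium: 164 - P = 4P - 161 gives 325 = 5P, so P = 65 and Q = 99.
The new curves are Qd = 164 - P (demand) and Qs = 4P - 199 (supply).
Clearing the new market: 164 - P = 4P - 199, so P = 72.6 and Q = 91.4.
ΔQ = 91.4 − 99 = -7.60.

-7.60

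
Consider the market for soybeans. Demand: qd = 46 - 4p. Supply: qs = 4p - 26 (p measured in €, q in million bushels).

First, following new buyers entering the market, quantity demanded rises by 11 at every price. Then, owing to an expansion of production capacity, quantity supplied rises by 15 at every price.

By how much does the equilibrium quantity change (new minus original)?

+13

Initially, 46 - 4p = 4p - 26, so 72 = 8p and p = 9, q = 10.
After the shift, demand is qd = 57 - 4p and supply is qs = 4p - 11.
New equilibrium: 57 - 4p = 4p - 11 ⇒ 68 = 8p ⇒ p = 8.5, q = 23.
Δq = 23 − 10 = +13.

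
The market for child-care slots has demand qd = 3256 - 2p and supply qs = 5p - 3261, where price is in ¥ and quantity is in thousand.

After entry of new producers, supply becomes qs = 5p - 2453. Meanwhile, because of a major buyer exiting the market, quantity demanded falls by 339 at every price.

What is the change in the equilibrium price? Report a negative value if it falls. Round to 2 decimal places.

Before the shock: 3256 - 2p = 5p - 3261 ⇒ 6517 = 7p ⇒ p = 931, q = 1394.
With the change applied: demand qd = 2917 - 2p, supply qs = 5p - 2453.
New equilibrium: 2917 - 2p = 5p - 2453 ⇒ 5370 = 7p ⇒ p = 5370/7 ≈ 767.1429, q = 9679/7 ≈ 1382.7143.
Δp = 767.1429 − 931 = -163.86.

-163.86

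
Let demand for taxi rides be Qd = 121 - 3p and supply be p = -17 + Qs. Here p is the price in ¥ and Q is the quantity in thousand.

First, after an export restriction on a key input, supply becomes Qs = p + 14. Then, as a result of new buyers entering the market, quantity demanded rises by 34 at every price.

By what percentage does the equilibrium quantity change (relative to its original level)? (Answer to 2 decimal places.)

Initially, 121 - 3p = p + 17, so 104 = 4p and p = 26, Q = 43.
The shock moves the curves to Qd = 155 - 3p and Qs = p + 14.
New equilibrium: 155 - 3p = p + 14 ⇒ 141 = 4p ⇒ p = 35.25, Q = 49.25.
%ΔQ = (49.25 − 43) / 43 × 100 = +14.53%.

+14.53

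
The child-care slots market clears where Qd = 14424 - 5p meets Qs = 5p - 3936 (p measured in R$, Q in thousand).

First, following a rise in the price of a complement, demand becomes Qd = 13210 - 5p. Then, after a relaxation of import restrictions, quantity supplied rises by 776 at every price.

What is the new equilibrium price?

Original equilibrium: 14424 - 5p = 5p - 3936 gives 18360 = 10p, so p = 1836 and Q = 5244.
The new curves are Qd = 13210 - 5p (demand) and Qs = 5p - 3160 (supply).
Equate the new curves: 13210 - 5p = 5p - 3160, giving 16370 = 10p, p = 1637, Q = 5025.

1637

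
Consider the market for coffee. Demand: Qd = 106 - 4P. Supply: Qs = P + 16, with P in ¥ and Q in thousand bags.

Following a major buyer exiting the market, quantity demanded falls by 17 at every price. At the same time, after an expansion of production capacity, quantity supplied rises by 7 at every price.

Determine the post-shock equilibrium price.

Before the shock: 106 - 4P = P + 16 ⇒ 90 = 5P ⇒ P = 18, Q = 34.
The new curves are Qd = 89 - 4P (demand) and Qs = P + 23 (supply).
Setting them equal: 89 - 4P = P + 23 → 66 = 5P, so P = 13.2 and Q = 36.2.

13.2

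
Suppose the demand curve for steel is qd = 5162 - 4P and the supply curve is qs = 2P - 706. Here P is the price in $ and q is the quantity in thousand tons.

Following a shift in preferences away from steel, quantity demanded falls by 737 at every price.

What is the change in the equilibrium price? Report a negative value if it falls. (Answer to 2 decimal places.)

-122.83

Before the shock: 5162 - 4P = 2P - 706 ⇒ 5868 = 6P ⇒ P = 978, q = 1250.
The new curves are qd = 4425 - 4P (demand) and qs = 2P - 706 (supply).
Clearing the new market: 4425 - 4P = 2P - 706, so P = 5131/6 ≈ 855.1667 and q = 3013/3 ≈ 1004.3333.
ΔP = 855.1667 − 978 = -122.83.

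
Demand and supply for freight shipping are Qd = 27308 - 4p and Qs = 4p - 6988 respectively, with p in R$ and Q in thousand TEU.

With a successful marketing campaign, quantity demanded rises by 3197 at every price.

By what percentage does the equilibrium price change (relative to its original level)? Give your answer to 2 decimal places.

+9.32

Initially, 27308 - 4p = 4p - 6988, so 34296 = 8p and p = 4287, Q = 10160.
With the change applied: demand Qd = 30505 - 4p, supply Qs = 4p - 6988.
Setting them equal: 30505 - 4p = 4p - 6988 → 37493 = 8p, so p = 4686.625 and Q = 11758.5.
%Δp = (4686.625 − 4287) / 4287 × 100 = +9.32%.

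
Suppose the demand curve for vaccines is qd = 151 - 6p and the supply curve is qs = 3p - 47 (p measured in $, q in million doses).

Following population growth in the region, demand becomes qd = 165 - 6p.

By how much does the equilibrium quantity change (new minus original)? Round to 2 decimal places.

Initially, 151 - 6p = 3p - 47, so 198 = 9p and p = 22, q = 19.
The shock moves the curves to qd = 165 - 6p and qs = 3p - 47.
New equilibrium: 165 - 6p = 3p - 47 ⇒ 212 = 9p ⇒ p = 212/9 ≈ 23.5556, q = 71/3 ≈ 23.6667.
Δq = 23.6667 − 19 = +4.67.

+4.67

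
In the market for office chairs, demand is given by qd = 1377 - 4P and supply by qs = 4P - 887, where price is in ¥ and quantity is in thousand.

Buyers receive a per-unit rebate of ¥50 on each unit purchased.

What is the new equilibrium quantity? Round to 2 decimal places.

Solve the original market: 1377 - 4P = 4P - 887, hence P = 283 and q = 245.
Since buyers' out-of-pocket price is the market price minus the rebate, the effective demand curve becomes qd = 1577 - 4P.
New equilibrium: 1577 - 4P = 4P - 887 ⇒ 2464 = 8P ⇒ P = 308, q = 345.

345.00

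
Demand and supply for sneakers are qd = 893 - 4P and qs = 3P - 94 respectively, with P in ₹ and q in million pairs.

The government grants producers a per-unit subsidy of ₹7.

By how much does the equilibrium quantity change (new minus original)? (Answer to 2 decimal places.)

+12.00

Original equilibrium: 893 - 4P = 3P - 94 gives 987 = 7P, so P = 141 and q = 329.
Since sellers receive the price plus the subsidy, the effective supply curve becomes qs = 3P - 73.
Clearing the new market: 893 - 4P = 3P - 73, so P = 138 and q = 341.
Δq = 341 − 329 = +12.00.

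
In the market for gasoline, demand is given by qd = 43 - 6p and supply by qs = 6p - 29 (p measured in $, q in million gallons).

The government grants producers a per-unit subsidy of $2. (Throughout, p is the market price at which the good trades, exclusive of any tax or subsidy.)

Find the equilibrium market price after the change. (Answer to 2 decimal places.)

Before the shock: 43 - 6p = 6p - 29 ⇒ 72 = 12p ⇒ p = 6, q = 7.
Since sellers receive the price plus the subsidy, the effective supply curve becomes qs = 6p - 17.
Setting them equal: 43 - 6p = 6p - 17 → 60 = 12p, so p = 5 and q = 13.

5.00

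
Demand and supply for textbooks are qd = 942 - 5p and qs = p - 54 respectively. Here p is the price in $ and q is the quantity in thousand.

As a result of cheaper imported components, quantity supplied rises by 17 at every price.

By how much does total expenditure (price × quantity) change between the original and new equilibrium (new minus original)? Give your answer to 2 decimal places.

+1994.19

Solve the original market: 942 - 5p = p - 54, hence p = 166 and q = 112.
The new curves are qd = 942 - 5p (demand) and qs = p - 37 (supply).
New equilibrium: 942 - 5p = p - 37 ⇒ 979 = 6p ⇒ p = 979/6 ≈ 163.1667, q = 757/6 ≈ 126.1667.
Expenditure moves from 166×112 = 18592 to 163.1667×126.1667 = 20586.1944; change = +1994.19.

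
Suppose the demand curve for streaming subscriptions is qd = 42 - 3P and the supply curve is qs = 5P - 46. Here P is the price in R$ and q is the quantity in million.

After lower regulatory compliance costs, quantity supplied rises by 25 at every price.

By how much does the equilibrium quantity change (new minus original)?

Before the shock: 42 - 3P = 5P - 46 ⇒ 88 = 8P ⇒ P = 11, q = 9.
With the change applied: demand qd = 42 - 3P, supply qs = 5P - 21.
Equate the new curves: 42 - 3P = 5P - 21, giving 63 = 8P, P = 7.875, q = 18.375.
Δq = 18.375 − 9 = +9.375.

+9.375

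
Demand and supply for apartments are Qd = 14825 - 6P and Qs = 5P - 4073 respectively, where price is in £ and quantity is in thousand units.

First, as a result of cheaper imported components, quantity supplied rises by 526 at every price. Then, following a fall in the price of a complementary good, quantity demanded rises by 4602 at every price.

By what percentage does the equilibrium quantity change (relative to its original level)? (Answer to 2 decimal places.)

Before the shock: 14825 - 6P = 5P - 4073 ⇒ 18898 = 11P ⇒ P = 1718, Q = 4517.
After the shift, demand is Qd = 19427 - 6P and supply is Qs = 5P - 3547.
Setting them equal: 19427 - 6P = 5P - 3547 → 22974 = 11P, so P = 22974/11 ≈ 2088.5455 and Q = 75853/11 ≈ 6895.7273.
%ΔQ = (6895.7273 − 4517) / 4517 × 100 = +52.66%.

+52.66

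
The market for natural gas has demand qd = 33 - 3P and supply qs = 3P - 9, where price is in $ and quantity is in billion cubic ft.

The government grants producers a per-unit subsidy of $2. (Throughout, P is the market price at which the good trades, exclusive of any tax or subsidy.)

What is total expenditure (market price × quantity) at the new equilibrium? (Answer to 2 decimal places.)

Solve the original market: 33 - 3P = 3P - 9, hence P = 7 and q = 12.
Since sellers receive the price plus the subsidy, the effective supply curve becomes qs = 3P - 3.
Equate the new curves: 33 - 3P = 3P - 3, giving 36 = 6P, P = 6, q = 15.
New expenditure = 6 × 15 = 90.00.

90.00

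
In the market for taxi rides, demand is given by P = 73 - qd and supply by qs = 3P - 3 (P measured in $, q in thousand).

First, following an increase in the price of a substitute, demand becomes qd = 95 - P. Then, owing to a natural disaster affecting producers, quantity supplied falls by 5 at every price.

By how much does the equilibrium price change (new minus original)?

Solve the original market: 73 - P = 3P - 3, hence P = 19 and q = 54.
After the shift, demand is qd = 95 - P and supply is qs = 3P - 8.
New equilibrium: 95 - P = 3P - 8 ⇒ 103 = 4P ⇒ P = 25.75, q = 69.25.
ΔP = 25.75 − 19 = +6.75.

+6.75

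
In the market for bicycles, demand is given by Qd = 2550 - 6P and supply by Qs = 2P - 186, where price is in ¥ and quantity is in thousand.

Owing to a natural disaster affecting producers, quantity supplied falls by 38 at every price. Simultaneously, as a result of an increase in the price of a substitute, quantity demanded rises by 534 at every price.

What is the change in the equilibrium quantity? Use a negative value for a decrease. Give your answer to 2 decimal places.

+105.00

Original equilibrium: 2550 - 6P = 2P - 186 gives 2736 = 8P, so P = 342 and Q = 498.
With the change applied: demand Qd = 3084 - 6P, supply Qs = 2P - 224.
Setting them equal: 3084 - 6P = 2P - 224 → 3308 = 8P, so P = 413.5 and Q = 603.
ΔQ = 603 − 498 = +105.00.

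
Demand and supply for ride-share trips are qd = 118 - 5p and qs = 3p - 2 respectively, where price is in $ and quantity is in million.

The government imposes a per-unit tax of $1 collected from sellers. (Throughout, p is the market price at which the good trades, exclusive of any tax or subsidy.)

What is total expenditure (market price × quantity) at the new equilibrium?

Initially, 118 - 5p = 3p - 2, so 120 = 8p and p = 15, q = 43.
Since sellers keep the price net of the tax, the effective supply curve becomes qs = 3p - 5.
Setting them equal: 118 - 5p = 3p - 5 → 123 = 8p, so p = 15.375 and q = 41.125.
New expenditure = 15.375 × 41.125 = 632.296875.

632.296875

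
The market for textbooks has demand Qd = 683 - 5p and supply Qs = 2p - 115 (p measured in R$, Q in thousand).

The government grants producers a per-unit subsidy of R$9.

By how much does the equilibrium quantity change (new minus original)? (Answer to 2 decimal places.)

Before the shock: 683 - 5p = 2p - 115 ⇒ 798 = 7p ⇒ p = 114, Q = 113.
Since sellers receive the price plus the subsidy, the effective supply curve becomes Qs = 2p - 97.
Equate the new curves: 683 - 5p = 2p - 97, giving 780 = 7p, p = 780/7 ≈ 111.4286, Q = 881/7 ≈ 125.8571.
ΔQ = 125.8571 − 113 = +12.86.

+12.86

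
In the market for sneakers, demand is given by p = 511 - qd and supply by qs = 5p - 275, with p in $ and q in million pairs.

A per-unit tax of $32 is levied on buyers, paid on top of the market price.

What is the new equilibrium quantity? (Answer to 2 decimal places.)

Original equilibrium: 511 - p = 5p - 275 gives 786 = 6p, so p = 131 and q = 380.
Since buyers pay the price plus the tax, the effective demand curve becomes qd = 479 - p.
New equilibrium: 479 - p = 5p - 275 ⇒ 754 = 6p ⇒ p = 377/3 ≈ 125.6667, q = 1060/3 ≈ 353.3333.

353.33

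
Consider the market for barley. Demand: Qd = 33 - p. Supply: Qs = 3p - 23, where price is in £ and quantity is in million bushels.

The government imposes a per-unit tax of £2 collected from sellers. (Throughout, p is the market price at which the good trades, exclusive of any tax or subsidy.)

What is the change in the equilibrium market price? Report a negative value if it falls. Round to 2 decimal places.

+1.50

Before the shock: 33 - p = 3p - 23 ⇒ 56 = 4p ⇒ p = 14, Q = 19.
Since sellers keep the price net of the tax, the effective supply curve becomes Qs = 3p - 29.
Equate the new curves: 33 - p = 3p - 29, giving 62 = 4p, p = 15.5, Q = 17.5.
Δp = 15.5 − 14 = +1.50.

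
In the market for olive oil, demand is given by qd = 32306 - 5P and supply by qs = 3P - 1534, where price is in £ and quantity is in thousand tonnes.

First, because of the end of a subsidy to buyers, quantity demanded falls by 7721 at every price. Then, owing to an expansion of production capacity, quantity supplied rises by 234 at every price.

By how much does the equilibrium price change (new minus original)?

-994.375

Initially, 32306 - 5P = 3P - 1534, so 33840 = 8P and P = 4230, q = 11156.
After the shift, demand is qd = 24585 - 5P and supply is qs = 3P - 1300.
New equilibrium: 24585 - 5P = 3P - 1300 ⇒ 25885 = 8P ⇒ P = 3235.625, q = 8406.875.
ΔP = 3235.625 − 4230 = -994.375.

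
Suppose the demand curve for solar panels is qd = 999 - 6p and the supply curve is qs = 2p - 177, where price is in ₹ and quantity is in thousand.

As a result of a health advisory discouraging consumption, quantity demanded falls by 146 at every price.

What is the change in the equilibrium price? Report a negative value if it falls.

Solve the original market: 999 - 6p = 2p - 177, hence p = 147 and q = 117.
With the change applied: demand qd = 853 - 6p, supply qs = 2p - 177.
New equilibrium: 853 - 6p = 2p - 177 ⇒ 1030 = 8p ⇒ p = 128.75, q = 80.5.
Δp = 128.75 − 147 = -18.25.

-18.25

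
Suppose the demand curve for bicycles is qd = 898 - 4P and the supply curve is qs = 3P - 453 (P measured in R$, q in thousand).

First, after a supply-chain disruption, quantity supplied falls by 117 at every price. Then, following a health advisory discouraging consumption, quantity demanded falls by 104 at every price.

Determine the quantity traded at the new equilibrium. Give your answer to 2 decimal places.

14.57

Initially, 898 - 4P = 3P - 453, so 1351 = 7P and P = 193, q = 126.
The new curves are qd = 794 - 4P (demand) and qs = 3P - 570 (supply).
Setting them equal: 794 - 4P = 3P - 570 → 1364 = 7P, so P = 1364/7 ≈ 194.8571 and q = 102/7 ≈ 14.5714.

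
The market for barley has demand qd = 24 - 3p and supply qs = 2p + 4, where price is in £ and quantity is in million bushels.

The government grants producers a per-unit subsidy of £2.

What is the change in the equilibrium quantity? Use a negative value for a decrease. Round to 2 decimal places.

Before the shock: 24 - 3p = 2p + 4 ⇒ 20 = 5p ⇒ p = 4, q = 12.
Since sellers receive the price plus the subsidy, the effective supply curve becomes qs = 2p + 8.
New equilibrium: 24 - 3p = 2p + 8 ⇒ 16 = 5p ⇒ p = 3.2, q = 14.4.
Δq = 14.4 − 12 = +2.40.

+2.40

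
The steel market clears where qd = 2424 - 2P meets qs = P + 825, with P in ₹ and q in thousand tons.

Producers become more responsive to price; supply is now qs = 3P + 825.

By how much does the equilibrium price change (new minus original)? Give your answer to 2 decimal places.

Original equilibrium: 2424 - 2P = P + 825 gives 1599 = 3P, so P = 533 and q = 1358.
The new curves are qd = 2424 - 2P (demand) and qs = 3P + 825 (supply).
New equilibrium: 2424 - 2P = 3P + 825 ⇒ 1599 = 5P ⇒ P = 319.8, q = 1784.4.
ΔP = 319.8 − 533 = -213.20.

-213.20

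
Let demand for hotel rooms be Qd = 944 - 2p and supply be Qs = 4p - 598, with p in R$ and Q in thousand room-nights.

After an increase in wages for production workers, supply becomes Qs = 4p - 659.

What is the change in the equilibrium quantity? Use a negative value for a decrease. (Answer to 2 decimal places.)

Before the shock: 944 - 2p = 4p - 598 ⇒ 1542 = 6p ⇒ p = 257, Q = 430.
After the shift, demand is Qd = 944 - 2p and supply is Qs = 4p - 659.
Equate the new curves: 944 - 2p = 4p - 659, giving 1603 = 6p, p = 1603/6 ≈ 267.1667, Q = 1229/3 ≈ 409.6667.
ΔQ = 409.6667 − 430 = -20.33.

-20.33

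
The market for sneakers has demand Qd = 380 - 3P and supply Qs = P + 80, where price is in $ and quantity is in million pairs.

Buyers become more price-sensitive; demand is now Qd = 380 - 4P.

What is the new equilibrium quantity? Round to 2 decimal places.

140.00

Original equilibrium: 380 - 3P = P + 80 gives 300 = 4P, so P = 75 and Q = 155.
With the change applied: demand Qd = 380 - 4P, supply Qs = P + 80.
New equilibrium: 380 - 4P = P + 80 ⇒ 300 = 5P ⇒ P = 60, Q = 140.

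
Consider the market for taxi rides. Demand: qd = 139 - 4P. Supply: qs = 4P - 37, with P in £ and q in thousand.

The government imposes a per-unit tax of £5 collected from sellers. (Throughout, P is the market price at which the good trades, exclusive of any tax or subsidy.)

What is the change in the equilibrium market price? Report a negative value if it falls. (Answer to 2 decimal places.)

+2.50

Initially, 139 - 4P = 4P - 37, so 176 = 8P and P = 22, q = 51.
Since sellers keep the price net of the tax, the effective supply curve becomes qs = 4P - 57.
Equate the new curves: 139 - 4P = 4P - 57, giving 196 = 8P, P = 24.5, q = 41.
ΔP = 24.5 − 22 = +2.50.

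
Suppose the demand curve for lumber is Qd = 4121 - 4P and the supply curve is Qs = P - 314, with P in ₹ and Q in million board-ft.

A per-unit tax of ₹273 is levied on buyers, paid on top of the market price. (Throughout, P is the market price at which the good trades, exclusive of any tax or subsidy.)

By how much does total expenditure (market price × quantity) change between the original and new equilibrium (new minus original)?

Before the shock: 4121 - 4P = P - 314 ⇒ 4435 = 5P ⇒ P = 887, Q = 573.
Since buyers pay the price plus the tax, the effective demand curve becomes Qd = 3029 - 4P.
Setting them equal: 3029 - 4P = P - 314 → 3343 = 5P, so P = 668.6 and Q = 354.6.
Expenditure moves from 887×573 = 508251 to 668.6×354.6 = 237085.56; change = -271165.44.

-271165.44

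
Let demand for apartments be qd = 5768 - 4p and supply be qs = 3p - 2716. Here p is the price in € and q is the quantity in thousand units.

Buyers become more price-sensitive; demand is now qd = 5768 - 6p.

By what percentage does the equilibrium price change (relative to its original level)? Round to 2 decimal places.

-22.22

Initially, 5768 - 4p = 3p - 2716, so 8484 = 7p and p = 1212, q = 920.
The new curves are qd = 5768 - 6p (demand) and qs = 3p - 2716 (supply).
Setting them equal: 5768 - 6p = 3p - 2716 → 8484 = 9p, so p = 2828/3 ≈ 942.6667 and q = 112.
%Δp = (942.6667 − 1212) / 1212 × 100 = -22.22%.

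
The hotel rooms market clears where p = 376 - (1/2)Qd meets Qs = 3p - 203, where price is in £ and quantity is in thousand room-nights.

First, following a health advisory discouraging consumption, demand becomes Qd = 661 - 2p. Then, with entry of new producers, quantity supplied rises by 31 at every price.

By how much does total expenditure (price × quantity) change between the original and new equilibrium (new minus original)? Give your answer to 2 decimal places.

-16058.52

Before the shock: 752 - 2p = 3p - 203 ⇒ 955 = 5p ⇒ p = 191, Q = 370.
The shock moves the curves to Qd = 661 - 2p and Qs = 3p - 172.
Clearing the new market: 661 - 2p = 3p - 172, so p = 166.6 and Q = 327.8.
Expenditure moves from 191×370 = 70670 to 166.6×327.8 = 54611.48; change = -16058.52.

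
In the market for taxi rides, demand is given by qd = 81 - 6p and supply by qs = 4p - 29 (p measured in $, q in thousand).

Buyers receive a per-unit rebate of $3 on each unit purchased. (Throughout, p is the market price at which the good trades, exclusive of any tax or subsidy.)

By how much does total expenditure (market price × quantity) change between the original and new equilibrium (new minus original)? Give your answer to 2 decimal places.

+119.16

Initially, 81 - 6p = 4p - 29, so 110 = 10p and p = 11, q = 15.
Since buyers' out-of-pocket price is the market price minus the rebate, the effective demand curve becomes qd = 99 - 6p.
Setting them equal: 99 - 6p = 4p - 29 → 128 = 10p, so p = 12.8 and q = 22.2.
Expenditure moves from 11×15 = 165 to 12.8×22.2 = 284.16; change = +119.16.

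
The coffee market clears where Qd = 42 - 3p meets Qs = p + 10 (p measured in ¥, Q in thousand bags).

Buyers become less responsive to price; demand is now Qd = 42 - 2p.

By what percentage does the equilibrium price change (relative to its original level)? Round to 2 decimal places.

+33.33

Solve the original market: 42 - 3p = p + 10, hence p = 8 and Q = 18.
With the change applied: demand Qd = 42 - 2p, supply Qs = p + 10.
Equate the new curves: 42 - 2p = p + 10, giving 32 = 3p, p = 32/3 ≈ 10.6667, Q = 62/3 ≈ 20.6667.
%Δp = (10.6667 − 8) / 8 × 100 = +33.33%.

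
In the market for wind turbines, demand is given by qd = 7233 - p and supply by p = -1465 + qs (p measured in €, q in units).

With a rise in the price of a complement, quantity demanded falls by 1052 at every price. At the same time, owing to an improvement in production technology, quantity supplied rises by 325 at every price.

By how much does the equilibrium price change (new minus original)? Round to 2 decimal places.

-688.50

Before the shock: 7233 - p = p + 1465 ⇒ 5768 = 2p ⇒ p = 2884, q = 4349.
The shock moves the curves to qd = 6181 - p and qs = p + 1790.
Clearing the new market: 6181 - p = p + 1790, so p = 2195.5 and q = 3985.5.
Δp = 2195.5 − 2884 = -688.50.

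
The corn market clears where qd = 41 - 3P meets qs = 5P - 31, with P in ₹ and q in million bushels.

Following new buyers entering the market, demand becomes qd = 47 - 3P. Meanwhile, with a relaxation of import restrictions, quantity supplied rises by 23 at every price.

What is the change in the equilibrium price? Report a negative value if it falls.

Original equilibrium: 41 - 3P = 5P - 31 gives 72 = 8P, so P = 9 and q = 14.
With the change applied: demand qd = 47 - 3P, supply qs = 5P - 8.
Equate the new curves: 47 - 3P = 5P - 8, giving 55 = 8P, P = 6.875, q = 26.375.
ΔP = 6.875 − 9 = -2.125.

-2.125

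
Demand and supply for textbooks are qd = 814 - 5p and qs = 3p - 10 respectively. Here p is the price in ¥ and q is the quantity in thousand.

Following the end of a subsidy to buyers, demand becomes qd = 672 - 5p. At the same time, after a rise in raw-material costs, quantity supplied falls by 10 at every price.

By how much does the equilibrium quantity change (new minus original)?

-59.5

Initially, 814 - 5p = 3p - 10, so 824 = 8p and p = 103, q = 299.
The shock moves the curves to qd = 672 - 5p and qs = 3p - 20.
Clearing the new market: 672 - 5p = 3p - 20, so p = 86.5 and q = 239.5.
Δq = 239.5 − 299 = -59.5.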